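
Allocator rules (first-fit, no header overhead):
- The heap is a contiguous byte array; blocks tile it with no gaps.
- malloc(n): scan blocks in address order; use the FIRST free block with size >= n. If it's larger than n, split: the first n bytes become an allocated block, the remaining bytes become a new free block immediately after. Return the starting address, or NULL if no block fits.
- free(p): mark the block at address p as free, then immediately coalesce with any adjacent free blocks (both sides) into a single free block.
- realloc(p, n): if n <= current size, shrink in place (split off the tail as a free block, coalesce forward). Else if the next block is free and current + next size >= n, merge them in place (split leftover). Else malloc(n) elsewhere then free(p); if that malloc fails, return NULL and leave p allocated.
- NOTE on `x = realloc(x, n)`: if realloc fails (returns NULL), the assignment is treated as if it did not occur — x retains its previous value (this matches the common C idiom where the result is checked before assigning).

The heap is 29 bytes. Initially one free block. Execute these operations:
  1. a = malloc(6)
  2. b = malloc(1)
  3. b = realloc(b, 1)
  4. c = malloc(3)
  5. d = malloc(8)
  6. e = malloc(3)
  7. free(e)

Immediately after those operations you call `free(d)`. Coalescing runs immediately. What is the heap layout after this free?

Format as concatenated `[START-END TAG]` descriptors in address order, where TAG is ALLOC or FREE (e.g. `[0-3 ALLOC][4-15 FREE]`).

Answer: [0-5 ALLOC][6-6 ALLOC][7-9 ALLOC][10-28 FREE]

Derivation:
Op 1: a = malloc(6) -> a = 0; heap: [0-5 ALLOC][6-28 FREE]
Op 2: b = malloc(1) -> b = 6; heap: [0-5 ALLOC][6-6 ALLOC][7-28 FREE]
Op 3: b = realloc(b, 1) -> b = 6; heap: [0-5 ALLOC][6-6 ALLOC][7-28 FREE]
Op 4: c = malloc(3) -> c = 7; heap: [0-5 ALLOC][6-6 ALLOC][7-9 ALLOC][10-28 FREE]
Op 5: d = malloc(8) -> d = 10; heap: [0-5 ALLOC][6-6 ALLOC][7-9 ALLOC][10-17 ALLOC][18-28 FREE]
Op 6: e = malloc(3) -> e = 18; heap: [0-5 ALLOC][6-6 ALLOC][7-9 ALLOC][10-17 ALLOC][18-20 ALLOC][21-28 FREE]
Op 7: free(e) -> (freed e); heap: [0-5 ALLOC][6-6 ALLOC][7-9 ALLOC][10-17 ALLOC][18-28 FREE]
free(d): d = 10 -> block [10-17 ALLOC]; mark free, coalesce with adjacent free neighbors -> [0-5 ALLOC][6-6 ALLOC][7-9 ALLOC][10-28 FREE]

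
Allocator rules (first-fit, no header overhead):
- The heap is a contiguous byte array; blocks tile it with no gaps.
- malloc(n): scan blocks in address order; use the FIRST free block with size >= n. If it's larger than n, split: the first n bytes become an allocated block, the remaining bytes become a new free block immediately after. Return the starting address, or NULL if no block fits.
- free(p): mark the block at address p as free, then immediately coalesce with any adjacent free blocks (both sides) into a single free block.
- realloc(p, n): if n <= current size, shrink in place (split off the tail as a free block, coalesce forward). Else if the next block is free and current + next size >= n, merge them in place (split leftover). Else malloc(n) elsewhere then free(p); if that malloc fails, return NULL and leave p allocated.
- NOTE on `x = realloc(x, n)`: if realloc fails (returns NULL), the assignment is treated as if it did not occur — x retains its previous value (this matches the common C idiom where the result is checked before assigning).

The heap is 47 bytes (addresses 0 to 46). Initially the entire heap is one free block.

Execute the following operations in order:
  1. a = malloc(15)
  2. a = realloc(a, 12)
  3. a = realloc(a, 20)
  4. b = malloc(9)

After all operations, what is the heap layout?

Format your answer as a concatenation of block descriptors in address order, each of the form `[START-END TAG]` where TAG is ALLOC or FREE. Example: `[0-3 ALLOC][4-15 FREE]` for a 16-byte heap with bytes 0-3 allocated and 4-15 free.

Op 1: a = malloc(15) -> a = 0; heap: [0-14 ALLOC][15-46 FREE]
Op 2: a = realloc(a, 12) -> a = 0; heap: [0-11 ALLOC][12-46 FREE]
Op 3: a = realloc(a, 20) -> a = 0; heap: [0-19 ALLOC][20-46 FREE]
Op 4: b = malloc(9) -> b = 20; heap: [0-19 ALLOC][20-28 ALLOC][29-46 FREE]

Answer: [0-19 ALLOC][20-28 ALLOC][29-46 FREE]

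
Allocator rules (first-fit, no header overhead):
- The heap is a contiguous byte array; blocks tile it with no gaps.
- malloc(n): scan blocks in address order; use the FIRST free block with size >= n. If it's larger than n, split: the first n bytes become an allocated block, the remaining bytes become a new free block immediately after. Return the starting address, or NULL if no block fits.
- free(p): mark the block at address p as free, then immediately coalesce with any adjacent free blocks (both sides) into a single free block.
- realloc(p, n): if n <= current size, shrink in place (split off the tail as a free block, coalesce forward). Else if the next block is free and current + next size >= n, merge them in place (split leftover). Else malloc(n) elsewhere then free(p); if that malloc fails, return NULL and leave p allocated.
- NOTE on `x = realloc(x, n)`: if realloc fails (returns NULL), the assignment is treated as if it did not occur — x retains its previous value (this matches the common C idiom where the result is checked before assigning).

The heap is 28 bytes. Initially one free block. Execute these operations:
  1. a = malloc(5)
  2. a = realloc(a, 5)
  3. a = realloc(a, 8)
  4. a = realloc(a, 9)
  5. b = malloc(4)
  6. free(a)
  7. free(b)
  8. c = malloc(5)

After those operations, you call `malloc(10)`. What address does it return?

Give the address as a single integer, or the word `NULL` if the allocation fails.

Op 1: a = malloc(5) -> a = 0; heap: [0-4 ALLOC][5-27 FREE]
Op 2: a = realloc(a, 5) -> a = 0; heap: [0-4 ALLOC][5-27 FREE]
Op 3: a = realloc(a, 8) -> a = 0; heap: [0-7 ALLOC][8-27 FREE]
Op 4: a = realloc(a, 9) -> a = 0; heap: [0-8 ALLOC][9-27 FREE]
Op 5: b = malloc(4) -> b = 9; heap: [0-8 ALLOC][9-12 ALLOC][13-27 FREE]
Op 6: free(a) -> (freed a); heap: [0-8 FREE][9-12 ALLOC][13-27 FREE]
Op 7: free(b) -> (freed b); heap: [0-27 FREE]
Op 8: c = malloc(5) -> c = 0; heap: [0-4 ALLOC][5-27 FREE]
malloc(10): first-fit scan over [0-4 ALLOC][5-27 FREE] -> 5

Answer: 5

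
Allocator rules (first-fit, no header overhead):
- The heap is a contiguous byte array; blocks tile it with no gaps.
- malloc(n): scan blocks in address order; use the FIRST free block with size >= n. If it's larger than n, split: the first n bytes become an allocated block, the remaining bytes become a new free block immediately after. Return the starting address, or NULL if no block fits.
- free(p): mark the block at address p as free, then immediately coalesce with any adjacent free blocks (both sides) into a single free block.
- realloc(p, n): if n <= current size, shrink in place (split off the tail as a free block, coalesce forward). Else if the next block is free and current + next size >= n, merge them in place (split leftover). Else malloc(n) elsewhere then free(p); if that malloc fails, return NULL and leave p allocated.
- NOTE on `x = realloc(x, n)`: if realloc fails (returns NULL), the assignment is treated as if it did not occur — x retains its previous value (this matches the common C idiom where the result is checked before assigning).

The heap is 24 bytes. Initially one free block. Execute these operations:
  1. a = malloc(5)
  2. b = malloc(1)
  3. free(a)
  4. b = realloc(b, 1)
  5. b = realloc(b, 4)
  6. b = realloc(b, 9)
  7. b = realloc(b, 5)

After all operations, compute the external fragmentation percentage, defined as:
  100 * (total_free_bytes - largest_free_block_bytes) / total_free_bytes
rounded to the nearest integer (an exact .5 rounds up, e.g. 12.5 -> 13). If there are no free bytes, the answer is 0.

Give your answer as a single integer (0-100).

Answer: 26

Derivation:
Op 1: a = malloc(5) -> a = 0; heap: [0-4 ALLOC][5-23 FREE]
Op 2: b = malloc(1) -> b = 5; heap: [0-4 ALLOC][5-5 ALLOC][6-23 FREE]
Op 3: free(a) -> (freed a); heap: [0-4 FREE][5-5 ALLOC][6-23 FREE]
Op 4: b = realloc(b, 1) -> b = 5; heap: [0-4 FREE][5-5 ALLOC][6-23 FREE]
Op 5: b = realloc(b, 4) -> b = 5; heap: [0-4 FREE][5-8 ALLOC][9-23 FREE]
Op 6: b = realloc(b, 9) -> b = 5; heap: [0-4 FREE][5-13 ALLOC][14-23 FREE]
Op 7: b = realloc(b, 5) -> b = 5; heap: [0-4 FREE][5-9 ALLOC][10-23 FREE]
Free blocks: [5 14] total_free=19 largest=14 -> 100*(19-14)/19 = 500/19 ≈ 26.316 -> rounds to 26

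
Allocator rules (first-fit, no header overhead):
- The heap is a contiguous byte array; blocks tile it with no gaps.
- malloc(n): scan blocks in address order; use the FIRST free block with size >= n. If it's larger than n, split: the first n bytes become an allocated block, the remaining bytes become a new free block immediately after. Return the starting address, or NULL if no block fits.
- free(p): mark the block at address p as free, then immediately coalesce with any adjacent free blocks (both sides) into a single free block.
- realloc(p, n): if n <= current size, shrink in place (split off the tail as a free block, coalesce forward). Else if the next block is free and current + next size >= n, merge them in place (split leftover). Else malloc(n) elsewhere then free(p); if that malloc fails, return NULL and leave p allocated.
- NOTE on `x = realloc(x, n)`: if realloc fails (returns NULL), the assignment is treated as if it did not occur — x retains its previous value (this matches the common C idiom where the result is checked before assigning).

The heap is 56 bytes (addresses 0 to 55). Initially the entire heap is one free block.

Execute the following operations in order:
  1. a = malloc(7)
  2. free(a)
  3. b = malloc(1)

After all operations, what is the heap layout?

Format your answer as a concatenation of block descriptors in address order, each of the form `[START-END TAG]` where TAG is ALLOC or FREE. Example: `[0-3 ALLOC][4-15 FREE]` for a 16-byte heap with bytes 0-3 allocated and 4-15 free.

Answer: [0-0 ALLOC][1-55 FREE]

Derivation:
Op 1: a = malloc(7) -> a = 0; heap: [0-6 ALLOC][7-55 FREE]
Op 2: free(a) -> (freed a); heap: [0-55 FREE]
Op 3: b = malloc(1) -> b = 0; heap: [0-0 ALLOC][1-55 FREE]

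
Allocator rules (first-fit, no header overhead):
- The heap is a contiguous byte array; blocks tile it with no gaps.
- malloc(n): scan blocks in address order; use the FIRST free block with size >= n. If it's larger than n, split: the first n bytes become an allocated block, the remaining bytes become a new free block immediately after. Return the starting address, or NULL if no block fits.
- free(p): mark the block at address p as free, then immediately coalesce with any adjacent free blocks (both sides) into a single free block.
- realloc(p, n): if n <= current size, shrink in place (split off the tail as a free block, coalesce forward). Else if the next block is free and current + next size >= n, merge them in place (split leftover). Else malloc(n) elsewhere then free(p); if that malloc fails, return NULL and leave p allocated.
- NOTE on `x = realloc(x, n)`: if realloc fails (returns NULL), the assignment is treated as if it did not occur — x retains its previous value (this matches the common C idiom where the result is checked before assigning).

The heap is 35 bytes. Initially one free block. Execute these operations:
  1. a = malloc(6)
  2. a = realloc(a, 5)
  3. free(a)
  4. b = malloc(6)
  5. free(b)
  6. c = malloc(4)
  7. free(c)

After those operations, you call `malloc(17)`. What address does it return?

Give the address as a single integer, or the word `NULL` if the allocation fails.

Answer: 0

Derivation:
Op 1: a = malloc(6) -> a = 0; heap: [0-5 ALLOC][6-34 FREE]
Op 2: a = realloc(a, 5) -> a = 0; heap: [0-4 ALLOC][5-34 FREE]
Op 3: free(a) -> (freed a); heap: [0-34 FREE]
Op 4: b = malloc(6) -> b = 0; heap: [0-5 ALLOC][6-34 FREE]
Op 5: free(b) -> (freed b); heap: [0-34 FREE]
Op 6: c = malloc(4) -> c = 0; heap: [0-3 ALLOC][4-34 FREE]
Op 7: free(c) -> (freed c); heap: [0-34 FREE]
malloc(17): first-fit scan over [0-34 FREE] -> 0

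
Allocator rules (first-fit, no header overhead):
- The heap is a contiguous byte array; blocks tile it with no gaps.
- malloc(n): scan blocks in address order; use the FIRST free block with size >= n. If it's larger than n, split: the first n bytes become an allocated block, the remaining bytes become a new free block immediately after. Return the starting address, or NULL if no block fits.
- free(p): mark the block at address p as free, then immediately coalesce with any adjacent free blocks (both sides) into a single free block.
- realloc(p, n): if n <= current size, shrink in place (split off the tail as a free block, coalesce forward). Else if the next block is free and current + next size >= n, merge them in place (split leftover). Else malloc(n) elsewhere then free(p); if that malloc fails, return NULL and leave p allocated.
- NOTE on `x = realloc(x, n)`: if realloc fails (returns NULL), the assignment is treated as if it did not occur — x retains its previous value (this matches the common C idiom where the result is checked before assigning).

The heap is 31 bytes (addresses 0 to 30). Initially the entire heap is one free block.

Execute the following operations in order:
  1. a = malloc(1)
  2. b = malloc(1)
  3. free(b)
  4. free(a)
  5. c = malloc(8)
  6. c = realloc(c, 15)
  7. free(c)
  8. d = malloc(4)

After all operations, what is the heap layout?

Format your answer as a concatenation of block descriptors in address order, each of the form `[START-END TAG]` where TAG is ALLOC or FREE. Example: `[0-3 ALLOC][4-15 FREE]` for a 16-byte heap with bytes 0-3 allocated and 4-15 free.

Answer: [0-3 ALLOC][4-30 FREE]

Derivation:
Op 1: a = malloc(1) -> a = 0; heap: [0-0 ALLOC][1-30 FREE]
Op 2: b = malloc(1) -> b = 1; heap: [0-0 ALLOC][1-1 ALLOC][2-30 FREE]
Op 3: free(b) -> (freed b); heap: [0-0 ALLOC][1-30 FREE]
Op 4: free(a) -> (freed a); heap: [0-30 FREE]
Op 5: c = malloc(8) -> c = 0; heap: [0-7 ALLOC][8-30 FREE]
Op 6: c = realloc(c, 15) -> c = 0; heap: [0-14 ALLOC][15-30 FREE]
Op 7: free(c) -> (freed c); heap: [0-30 FREE]
Op 8: d = malloc(4) -> d = 0; heap: [0-3 ALLOC][4-30 FREE]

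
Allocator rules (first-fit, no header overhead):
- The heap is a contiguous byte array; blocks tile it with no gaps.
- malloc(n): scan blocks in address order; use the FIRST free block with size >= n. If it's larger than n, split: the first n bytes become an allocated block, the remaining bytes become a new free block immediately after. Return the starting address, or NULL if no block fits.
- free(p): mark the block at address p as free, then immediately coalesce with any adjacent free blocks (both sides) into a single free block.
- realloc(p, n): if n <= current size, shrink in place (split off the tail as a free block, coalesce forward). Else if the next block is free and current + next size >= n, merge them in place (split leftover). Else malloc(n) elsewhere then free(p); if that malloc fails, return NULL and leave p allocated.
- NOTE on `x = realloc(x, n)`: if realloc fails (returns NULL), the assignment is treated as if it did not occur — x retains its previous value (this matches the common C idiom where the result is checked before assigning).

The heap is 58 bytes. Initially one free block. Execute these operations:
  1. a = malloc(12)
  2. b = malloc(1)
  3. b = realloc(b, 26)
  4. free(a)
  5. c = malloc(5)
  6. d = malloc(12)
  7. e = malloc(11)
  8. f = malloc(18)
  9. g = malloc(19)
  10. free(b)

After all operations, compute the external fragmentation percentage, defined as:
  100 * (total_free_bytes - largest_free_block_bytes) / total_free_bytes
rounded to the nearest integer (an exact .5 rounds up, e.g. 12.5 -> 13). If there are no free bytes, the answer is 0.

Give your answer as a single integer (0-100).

Op 1: a = malloc(12) -> a = 0; heap: [0-11 ALLOC][12-57 FREE]
Op 2: b = malloc(1) -> b = 12; heap: [0-11 ALLOC][12-12 ALLOC][13-57 FREE]
Op 3: b = realloc(b, 26) -> b = 12; heap: [0-11 ALLOC][12-37 ALLOC][38-57 FREE]
Op 4: free(a) -> (freed a); heap: [0-11 FREE][12-37 ALLOC][38-57 FREE]
Op 5: c = malloc(5) -> c = 0; heap: [0-4 ALLOC][5-11 FREE][12-37 ALLOC][38-57 FREE]
Op 6: d = malloc(12) -> d = 38; heap: [0-4 ALLOC][5-11 FREE][12-37 ALLOC][38-49 ALLOC][50-57 FREE]
Op 7: e = malloc(11) -> e = NULL; heap: [0-4 ALLOC][5-11 FREE][12-37 ALLOC][38-49 ALLOC][50-57 FREE]
Op 8: f = malloc(18) -> f = NULL; heap: [0-4 ALLOC][5-11 FREE][12-37 ALLOC][38-49 ALLOC][50-57 FREE]
Op 9: g = malloc(19) -> g = NULL; heap: [0-4 ALLOC][5-11 FREE][12-37 ALLOC][38-49 ALLOC][50-57 FREE]
Op 10: free(b) -> (freed b); heap: [0-4 ALLOC][5-37 FREE][38-49 ALLOC][50-57 FREE]
Free blocks: [33 8] total_free=41 largest=33 -> 100*(41-33)/41 = 800/41 ≈ 19.512 -> rounds to 20

Answer: 20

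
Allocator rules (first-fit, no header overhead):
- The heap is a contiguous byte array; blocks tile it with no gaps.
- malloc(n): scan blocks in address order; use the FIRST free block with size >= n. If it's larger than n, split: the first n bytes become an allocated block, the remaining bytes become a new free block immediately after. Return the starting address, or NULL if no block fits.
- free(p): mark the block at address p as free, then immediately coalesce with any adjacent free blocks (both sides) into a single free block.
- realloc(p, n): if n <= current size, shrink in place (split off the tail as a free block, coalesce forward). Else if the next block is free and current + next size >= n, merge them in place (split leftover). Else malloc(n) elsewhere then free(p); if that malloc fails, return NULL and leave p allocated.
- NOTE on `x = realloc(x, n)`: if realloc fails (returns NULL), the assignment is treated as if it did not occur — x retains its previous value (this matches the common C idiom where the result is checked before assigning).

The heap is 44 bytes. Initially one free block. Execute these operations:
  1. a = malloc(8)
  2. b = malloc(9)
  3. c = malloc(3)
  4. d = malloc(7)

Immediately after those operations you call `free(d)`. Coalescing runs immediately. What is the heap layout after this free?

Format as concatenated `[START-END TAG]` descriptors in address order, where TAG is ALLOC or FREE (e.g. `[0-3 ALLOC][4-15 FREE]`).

Answer: [0-7 ALLOC][8-16 ALLOC][17-19 ALLOC][20-43 FREE]

Derivation:
Op 1: a = malloc(8) -> a = 0; heap: [0-7 ALLOC][8-43 FREE]
Op 2: b = malloc(9) -> b = 8; heap: [0-7 ALLOC][8-16 ALLOC][17-43 FREE]
Op 3: c = malloc(3) -> c = 17; heap: [0-7 ALLOC][8-16 ALLOC][17-19 ALLOC][20-43 FREE]
Op 4: d = malloc(7) -> d = 20; heap: [0-7 ALLOC][8-16 ALLOC][17-19 ALLOC][20-26 ALLOC][27-43 FREE]
free(d): d = 20 -> block [20-26 ALLOC]; mark free, coalesce with adjacent free neighbors -> [0-7 ALLOC][8-16 ALLOC][17-19 ALLOC][20-43 FREE]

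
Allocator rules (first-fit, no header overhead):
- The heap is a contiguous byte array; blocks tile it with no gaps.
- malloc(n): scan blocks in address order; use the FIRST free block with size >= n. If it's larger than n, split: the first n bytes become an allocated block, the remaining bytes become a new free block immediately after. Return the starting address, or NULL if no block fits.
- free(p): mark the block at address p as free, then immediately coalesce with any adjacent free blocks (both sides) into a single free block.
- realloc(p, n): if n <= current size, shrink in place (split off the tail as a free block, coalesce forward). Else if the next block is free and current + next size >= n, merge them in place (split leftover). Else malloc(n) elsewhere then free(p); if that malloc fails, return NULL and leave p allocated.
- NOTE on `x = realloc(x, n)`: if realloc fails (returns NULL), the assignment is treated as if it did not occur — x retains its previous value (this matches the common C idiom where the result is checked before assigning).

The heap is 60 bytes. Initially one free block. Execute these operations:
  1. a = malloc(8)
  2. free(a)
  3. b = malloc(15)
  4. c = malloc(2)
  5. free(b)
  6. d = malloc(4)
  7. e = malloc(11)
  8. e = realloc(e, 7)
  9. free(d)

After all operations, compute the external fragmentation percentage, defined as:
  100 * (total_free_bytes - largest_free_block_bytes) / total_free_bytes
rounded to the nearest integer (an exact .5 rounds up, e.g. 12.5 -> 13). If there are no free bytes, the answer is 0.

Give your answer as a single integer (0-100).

Answer: 16

Derivation:
Op 1: a = malloc(8) -> a = 0; heap: [0-7 ALLOC][8-59 FREE]
Op 2: free(a) -> (freed a); heap: [0-59 FREE]
Op 3: b = malloc(15) -> b = 0; heap: [0-14 ALLOC][15-59 FREE]
Op 4: c = malloc(2) -> c = 15; heap: [0-14 ALLOC][15-16 ALLOC][17-59 FREE]
Op 5: free(b) -> (freed b); heap: [0-14 FREE][15-16 ALLOC][17-59 FREE]
Op 6: d = malloc(4) -> d = 0; heap: [0-3 ALLOC][4-14 FREE][15-16 ALLOC][17-59 FREE]
Op 7: e = malloc(11) -> e = 4; heap: [0-3 ALLOC][4-14 ALLOC][15-16 ALLOC][17-59 FREE]
Op 8: e = realloc(e, 7) -> e = 4; heap: [0-3 ALLOC][4-10 ALLOC][11-14 FREE][15-16 ALLOC][17-59 FREE]
Op 9: free(d) -> (freed d); heap: [0-3 FREE][4-10 ALLOC][11-14 FREE][15-16 ALLOC][17-59 FREE]
Free blocks: [4 4 43] total_free=51 largest=43 -> 100*(51-43)/51 = 800/51 ≈ 15.686 -> rounds to 16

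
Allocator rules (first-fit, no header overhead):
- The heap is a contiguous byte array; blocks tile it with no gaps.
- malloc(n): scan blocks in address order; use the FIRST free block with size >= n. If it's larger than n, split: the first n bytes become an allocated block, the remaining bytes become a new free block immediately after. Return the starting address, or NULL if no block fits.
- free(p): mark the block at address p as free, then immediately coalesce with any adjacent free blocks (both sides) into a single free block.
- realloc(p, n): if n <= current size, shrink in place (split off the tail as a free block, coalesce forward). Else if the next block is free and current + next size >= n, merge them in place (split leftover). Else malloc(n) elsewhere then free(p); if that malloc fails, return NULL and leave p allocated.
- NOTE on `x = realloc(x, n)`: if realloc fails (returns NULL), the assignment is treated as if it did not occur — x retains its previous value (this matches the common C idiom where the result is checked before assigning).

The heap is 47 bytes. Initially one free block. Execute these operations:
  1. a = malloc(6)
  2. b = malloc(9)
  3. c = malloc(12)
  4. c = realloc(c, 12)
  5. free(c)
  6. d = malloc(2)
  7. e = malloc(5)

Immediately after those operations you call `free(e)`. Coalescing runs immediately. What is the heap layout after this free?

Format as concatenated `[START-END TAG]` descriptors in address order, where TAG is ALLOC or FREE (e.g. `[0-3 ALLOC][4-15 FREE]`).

Op 1: a = malloc(6) -> a = 0; heap: [0-5 ALLOC][6-46 FREE]
Op 2: b = malloc(9) -> b = 6; heap: [0-5 ALLOC][6-14 ALLOC][15-46 FREE]
Op 3: c = malloc(12) -> c = 15; heap: [0-5 ALLOC][6-14 ALLOC][15-26 ALLOC][27-46 FREE]
Op 4: c = realloc(c, 12) -> c = 15; heap: [0-5 ALLOC][6-14 ALLOC][15-26 ALLOC][27-46 FREE]
Op 5: free(c) -> (freed c); heap: [0-5 ALLOC][6-14 ALLOC][15-46 FREE]
Op 6: d = malloc(2) -> d = 15; heap: [0-5 ALLOC][6-14 ALLOC][15-16 ALLOC][17-46 FREE]
Op 7: e = malloc(5) -> e = 17; heap: [0-5 ALLOC][6-14 ALLOC][15-16 ALLOC][17-21 ALLOC][22-46 FREE]
free(e): e = 17 -> block [17-21 ALLOC]; mark free, coalesce with adjacent free neighbors -> [0-5 ALLOC][6-14 ALLOC][15-16 ALLOC][17-46 FREE]

Answer: [0-5 ALLOC][6-14 ALLOC][15-16 ALLOC][17-46 FREE]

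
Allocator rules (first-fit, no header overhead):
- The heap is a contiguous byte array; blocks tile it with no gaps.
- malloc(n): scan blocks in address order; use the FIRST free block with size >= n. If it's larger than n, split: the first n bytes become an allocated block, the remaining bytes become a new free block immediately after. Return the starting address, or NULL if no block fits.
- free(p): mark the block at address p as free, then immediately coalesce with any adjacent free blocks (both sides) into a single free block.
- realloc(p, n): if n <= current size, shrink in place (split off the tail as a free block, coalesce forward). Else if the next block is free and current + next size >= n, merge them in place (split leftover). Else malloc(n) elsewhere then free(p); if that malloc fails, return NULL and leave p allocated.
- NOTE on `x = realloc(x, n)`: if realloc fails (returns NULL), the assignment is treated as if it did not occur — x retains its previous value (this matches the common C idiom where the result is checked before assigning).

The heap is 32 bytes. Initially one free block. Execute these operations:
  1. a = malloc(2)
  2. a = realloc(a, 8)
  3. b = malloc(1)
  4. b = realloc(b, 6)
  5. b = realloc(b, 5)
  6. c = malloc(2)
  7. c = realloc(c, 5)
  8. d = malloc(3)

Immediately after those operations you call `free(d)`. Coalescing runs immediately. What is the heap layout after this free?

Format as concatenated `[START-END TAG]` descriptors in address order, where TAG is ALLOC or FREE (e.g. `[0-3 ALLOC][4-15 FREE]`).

Answer: [0-7 ALLOC][8-12 ALLOC][13-17 ALLOC][18-31 FREE]

Derivation:
Op 1: a = malloc(2) -> a = 0; heap: [0-1 ALLOC][2-31 FREE]
Op 2: a = realloc(a, 8) -> a = 0; heap: [0-7 ALLOC][8-31 FREE]
Op 3: b = malloc(1) -> b = 8; heap: [0-7 ALLOC][8-8 ALLOC][9-31 FREE]
Op 4: b = realloc(b, 6) -> b = 8; heap: [0-7 ALLOC][8-13 ALLOC][14-31 FREE]
Op 5: b = realloc(b, 5) -> b = 8; heap: [0-7 ALLOC][8-12 ALLOC][13-31 FREE]
Op 6: c = malloc(2) -> c = 13; heap: [0-7 ALLOC][8-12 ALLOC][13-14 ALLOC][15-31 FREE]
Op 7: c = realloc(c, 5) -> c = 13; heap: [0-7 ALLOC][8-12 ALLOC][13-17 ALLOC][18-31 FREE]
Op 8: d = malloc(3) -> d = 18; heap: [0-7 ALLOC][8-12 ALLOC][13-17 ALLOC][18-20 ALLOC][21-31 FREE]
free(d): d = 18 -> block [18-20 ALLOC]; mark free, coalesce with adjacent free neighbors -> [0-7 ALLOC][8-12 ALLOC][13-17 ALLOC][18-31 FREE]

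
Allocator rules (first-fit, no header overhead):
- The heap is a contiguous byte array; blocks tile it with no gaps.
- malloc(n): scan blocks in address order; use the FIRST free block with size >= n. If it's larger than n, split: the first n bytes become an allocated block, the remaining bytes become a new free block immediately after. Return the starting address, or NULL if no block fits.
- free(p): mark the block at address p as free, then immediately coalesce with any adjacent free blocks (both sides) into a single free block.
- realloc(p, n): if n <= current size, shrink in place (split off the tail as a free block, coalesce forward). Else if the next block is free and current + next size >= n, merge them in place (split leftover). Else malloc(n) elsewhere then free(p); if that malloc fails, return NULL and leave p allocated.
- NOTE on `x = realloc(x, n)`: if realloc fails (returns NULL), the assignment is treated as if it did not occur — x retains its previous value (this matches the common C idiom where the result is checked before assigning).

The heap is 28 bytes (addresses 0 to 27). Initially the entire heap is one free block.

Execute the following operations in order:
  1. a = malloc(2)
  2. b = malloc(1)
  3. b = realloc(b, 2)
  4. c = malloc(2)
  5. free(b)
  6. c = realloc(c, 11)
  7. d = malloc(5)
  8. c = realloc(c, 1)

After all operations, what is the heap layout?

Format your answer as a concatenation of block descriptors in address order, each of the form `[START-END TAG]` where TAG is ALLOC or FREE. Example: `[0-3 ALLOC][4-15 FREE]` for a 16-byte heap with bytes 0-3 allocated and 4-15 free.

Op 1: a = malloc(2) -> a = 0; heap: [0-1 ALLOC][2-27 FREE]
Op 2: b = malloc(1) -> b = 2; heap: [0-1 ALLOC][2-2 ALLOC][3-27 FREE]
Op 3: b = realloc(b, 2) -> b = 2; heap: [0-1 ALLOC][2-3 ALLOC][4-27 FREE]
Op 4: c = malloc(2) -> c = 4; heap: [0-1 ALLOC][2-3 ALLOC][4-5 ALLOC][6-27 FREE]
Op 5: free(b) -> (freed b); heap: [0-1 ALLOC][2-3 FREE][4-5 ALLOC][6-27 FREE]
Op 6: c = realloc(c, 11) -> c = 4; heap: [0-1 ALLOC][2-3 FREE][4-14 ALLOC][15-27 FREE]
Op 7: d = malloc(5) -> d = 15; heap: [0-1 ALLOC][2-3 FREE][4-14 ALLOC][15-19 ALLOC][20-27 FREE]
Op 8: c = realloc(c, 1) -> c = 4; heap: [0-1 ALLOC][2-3 FREE][4-4 ALLOC][5-14 FREE][15-19 ALLOC][20-27 FREE]

Answer: [0-1 ALLOC][2-3 FREE][4-4 ALLOC][5-14 FREE][15-19 ALLOC][20-27 FREE]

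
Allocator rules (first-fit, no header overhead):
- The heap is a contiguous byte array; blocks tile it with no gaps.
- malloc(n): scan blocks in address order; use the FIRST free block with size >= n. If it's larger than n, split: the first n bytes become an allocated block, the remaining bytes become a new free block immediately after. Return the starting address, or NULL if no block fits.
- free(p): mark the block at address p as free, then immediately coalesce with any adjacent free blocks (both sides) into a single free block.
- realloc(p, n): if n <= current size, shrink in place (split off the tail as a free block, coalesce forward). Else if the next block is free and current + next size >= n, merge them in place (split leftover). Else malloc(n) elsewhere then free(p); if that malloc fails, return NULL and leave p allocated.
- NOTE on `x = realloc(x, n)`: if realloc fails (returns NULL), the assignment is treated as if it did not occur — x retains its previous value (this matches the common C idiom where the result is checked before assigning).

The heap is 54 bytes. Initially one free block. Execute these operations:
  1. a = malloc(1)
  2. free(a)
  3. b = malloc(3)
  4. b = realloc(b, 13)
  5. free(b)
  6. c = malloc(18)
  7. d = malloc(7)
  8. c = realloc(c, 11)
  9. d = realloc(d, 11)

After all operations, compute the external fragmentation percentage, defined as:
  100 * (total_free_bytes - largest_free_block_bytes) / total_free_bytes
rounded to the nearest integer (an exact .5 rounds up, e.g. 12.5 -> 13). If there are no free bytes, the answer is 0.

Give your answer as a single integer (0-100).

Answer: 22

Derivation:
Op 1: a = malloc(1) -> a = 0; heap: [0-0 ALLOC][1-53 FREE]
Op 2: free(a) -> (freed a); heap: [0-53 FREE]
Op 3: b = malloc(3) -> b = 0; heap: [0-2 ALLOC][3-53 FREE]
Op 4: b = realloc(b, 13) -> b = 0; heap: [0-12 ALLOC][13-53 FREE]
Op 5: free(b) -> (freed b); heap: [0-53 FREE]
Op 6: c = malloc(18) -> c = 0; heap: [0-17 ALLOC][18-53 FREE]
Op 7: d = malloc(7) -> d = 18; heap: [0-17 ALLOC][18-24 ALLOC][25-53 FREE]
Op 8: c = realloc(c, 11) -> c = 0; heap: [0-10 ALLOC][11-17 FREE][18-24 ALLOC][25-53 FREE]
Op 9: d = realloc(d, 11) -> d = 18; heap: [0-10 ALLOC][11-17 FREE][18-28 ALLOC][29-53 FREE]
Free blocks: [7 25] total_free=32 largest=25 -> 100*(32-25)/32 = 700/32 = 21.875 -> rounds to 22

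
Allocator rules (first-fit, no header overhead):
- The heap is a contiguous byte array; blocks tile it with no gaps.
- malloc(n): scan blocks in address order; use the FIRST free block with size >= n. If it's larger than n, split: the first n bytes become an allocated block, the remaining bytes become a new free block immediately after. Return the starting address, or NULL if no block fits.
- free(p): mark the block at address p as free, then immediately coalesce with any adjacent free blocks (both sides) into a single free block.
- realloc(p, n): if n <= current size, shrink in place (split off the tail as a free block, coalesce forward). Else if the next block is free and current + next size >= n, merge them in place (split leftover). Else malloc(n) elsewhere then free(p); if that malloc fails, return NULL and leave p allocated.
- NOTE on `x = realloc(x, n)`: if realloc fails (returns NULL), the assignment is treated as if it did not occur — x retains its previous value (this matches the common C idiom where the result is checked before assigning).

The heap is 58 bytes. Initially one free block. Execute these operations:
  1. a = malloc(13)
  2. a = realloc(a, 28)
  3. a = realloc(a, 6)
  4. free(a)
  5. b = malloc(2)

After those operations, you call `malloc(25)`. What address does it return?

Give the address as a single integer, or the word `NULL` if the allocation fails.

Op 1: a = malloc(13) -> a = 0; heap: [0-12 ALLOC][13-57 FREE]
Op 2: a = realloc(a, 28) -> a = 0; heap: [0-27 ALLOC][28-57 FREE]
Op 3: a = realloc(a, 6) -> a = 0; heap: [0-5 ALLOC][6-57 FREE]
Op 4: free(a) -> (freed a); heap: [0-57 FREE]
Op 5: b = malloc(2) -> b = 0; heap: [0-1 ALLOC][2-57 FREE]
malloc(25): first-fit scan over [0-1 ALLOC][2-57 FREE] -> 2

Answer: 2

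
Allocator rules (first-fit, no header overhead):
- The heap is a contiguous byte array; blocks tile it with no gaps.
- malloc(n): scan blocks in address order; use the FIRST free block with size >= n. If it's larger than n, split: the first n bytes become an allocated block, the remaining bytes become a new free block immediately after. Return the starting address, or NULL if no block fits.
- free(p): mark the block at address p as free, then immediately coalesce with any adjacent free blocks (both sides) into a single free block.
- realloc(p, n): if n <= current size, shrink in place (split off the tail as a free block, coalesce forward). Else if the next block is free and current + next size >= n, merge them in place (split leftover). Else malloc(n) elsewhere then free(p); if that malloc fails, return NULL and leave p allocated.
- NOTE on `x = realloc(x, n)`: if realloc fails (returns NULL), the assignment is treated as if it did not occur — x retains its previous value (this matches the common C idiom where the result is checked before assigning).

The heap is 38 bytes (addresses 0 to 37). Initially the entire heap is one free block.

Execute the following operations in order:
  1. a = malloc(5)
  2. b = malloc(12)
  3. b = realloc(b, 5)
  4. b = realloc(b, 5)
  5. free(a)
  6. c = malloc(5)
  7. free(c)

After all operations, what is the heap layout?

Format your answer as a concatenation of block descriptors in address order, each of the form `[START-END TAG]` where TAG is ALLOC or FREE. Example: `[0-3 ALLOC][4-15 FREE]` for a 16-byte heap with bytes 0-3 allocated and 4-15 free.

Answer: [0-4 FREE][5-9 ALLOC][10-37 FREE]

Derivation:
Op 1: a = malloc(5) -> a = 0; heap: [0-4 ALLOC][5-37 FREE]
Op 2: b = malloc(12) -> b = 5; heap: [0-4 ALLOC][5-16 ALLOC][17-37 FREE]
Op 3: b = realloc(b, 5) -> b = 5; heap: [0-4 ALLOC][5-9 ALLOC][10-37 FREE]
Op 4: b = realloc(b, 5) -> b = 5; heap: [0-4 ALLOC][5-9 ALLOC][10-37 FREE]
Op 5: free(a) -> (freed a); heap: [0-4 FREE][5-9 ALLOC][10-37 FREE]
Op 6: c = malloc(5) -> c = 0; heap: [0-4 ALLOC][5-9 ALLOC][10-37 FREE]
Op 7: free(c) -> (freed c); heap: [0-4 FREE][5-9 ALLOC][10-37 FREE]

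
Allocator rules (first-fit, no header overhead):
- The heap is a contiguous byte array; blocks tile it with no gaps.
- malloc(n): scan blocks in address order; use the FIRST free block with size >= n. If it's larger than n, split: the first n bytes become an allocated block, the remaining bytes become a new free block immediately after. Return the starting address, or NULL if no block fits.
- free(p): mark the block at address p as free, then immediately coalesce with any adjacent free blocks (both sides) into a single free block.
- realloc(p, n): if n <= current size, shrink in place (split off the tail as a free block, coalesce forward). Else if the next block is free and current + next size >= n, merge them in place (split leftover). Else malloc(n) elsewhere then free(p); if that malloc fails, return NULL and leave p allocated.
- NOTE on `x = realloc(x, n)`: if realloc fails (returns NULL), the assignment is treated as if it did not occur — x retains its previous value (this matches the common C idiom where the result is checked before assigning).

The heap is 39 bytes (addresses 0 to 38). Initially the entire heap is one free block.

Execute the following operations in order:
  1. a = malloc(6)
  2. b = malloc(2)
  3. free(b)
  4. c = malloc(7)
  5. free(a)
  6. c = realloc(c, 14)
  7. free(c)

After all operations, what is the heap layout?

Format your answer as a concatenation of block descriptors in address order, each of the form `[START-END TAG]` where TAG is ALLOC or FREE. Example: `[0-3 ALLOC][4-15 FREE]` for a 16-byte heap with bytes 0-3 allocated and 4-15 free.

Answer: [0-38 FREE]

Derivation:
Op 1: a = malloc(6) -> a = 0; heap: [0-5 ALLOC][6-38 FREE]
Op 2: b = malloc(2) -> b = 6; heap: [0-5 ALLOC][6-7 ALLOC][8-38 FREE]
Op 3: free(b) -> (freed b); heap: [0-5 ALLOC][6-38 FREE]
Op 4: c = malloc(7) -> c = 6; heap: [0-5 ALLOC][6-12 ALLOC][13-38 FREE]
Op 5: free(a) -> (freed a); heap: [0-5 FREE][6-12 ALLOC][13-38 FREE]
Op 6: c = realloc(c, 14) -> c = 6; heap: [0-5 FREE][6-19 ALLOC][20-38 FREE]
Op 7: free(c) -> (freed c); heap: [0-38 FREE]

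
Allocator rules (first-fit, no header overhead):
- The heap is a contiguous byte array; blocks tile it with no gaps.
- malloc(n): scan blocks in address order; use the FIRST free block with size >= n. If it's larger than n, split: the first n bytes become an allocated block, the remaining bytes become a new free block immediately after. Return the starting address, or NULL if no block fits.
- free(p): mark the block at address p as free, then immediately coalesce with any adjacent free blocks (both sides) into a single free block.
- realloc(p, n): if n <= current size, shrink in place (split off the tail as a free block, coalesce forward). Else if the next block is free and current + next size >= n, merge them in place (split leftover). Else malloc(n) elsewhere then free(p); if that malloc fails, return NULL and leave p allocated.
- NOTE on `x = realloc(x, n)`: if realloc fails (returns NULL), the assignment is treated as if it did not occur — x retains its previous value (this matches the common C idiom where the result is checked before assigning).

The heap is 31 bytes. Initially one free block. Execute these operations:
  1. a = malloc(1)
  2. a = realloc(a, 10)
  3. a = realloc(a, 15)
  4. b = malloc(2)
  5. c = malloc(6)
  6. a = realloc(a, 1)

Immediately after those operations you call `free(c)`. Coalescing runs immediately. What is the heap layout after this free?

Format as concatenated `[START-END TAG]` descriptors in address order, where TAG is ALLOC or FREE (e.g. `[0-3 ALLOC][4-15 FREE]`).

Answer: [0-0 ALLOC][1-14 FREE][15-16 ALLOC][17-30 FREE]

Derivation:
Op 1: a = malloc(1) -> a = 0; heap: [0-0 ALLOC][1-30 FREE]
Op 2: a = realloc(a, 10) -> a = 0; heap: [0-9 ALLOC][10-30 FREE]
Op 3: a = realloc(a, 15) -> a = 0; heap: [0-14 ALLOC][15-30 FREE]
Op 4: b = malloc(2) -> b = 15; heap: [0-14 ALLOC][15-16 ALLOC][17-30 FREE]
Op 5: c = malloc(6) -> c = 17; heap: [0-14 ALLOC][15-16 ALLOC][17-22 ALLOC][23-30 FREE]
Op 6: a = realloc(a, 1) -> a = 0; heap: [0-0 ALLOC][1-14 FREE][15-16 ALLOC][17-22 ALLOC][23-30 FREE]
free(c): c = 17 -> block [17-22 ALLOC]; mark free, coalesce with adjacent free neighbors -> [0-0 ALLOC][1-14 FREE][15-16 ALLOC][17-30 FREE]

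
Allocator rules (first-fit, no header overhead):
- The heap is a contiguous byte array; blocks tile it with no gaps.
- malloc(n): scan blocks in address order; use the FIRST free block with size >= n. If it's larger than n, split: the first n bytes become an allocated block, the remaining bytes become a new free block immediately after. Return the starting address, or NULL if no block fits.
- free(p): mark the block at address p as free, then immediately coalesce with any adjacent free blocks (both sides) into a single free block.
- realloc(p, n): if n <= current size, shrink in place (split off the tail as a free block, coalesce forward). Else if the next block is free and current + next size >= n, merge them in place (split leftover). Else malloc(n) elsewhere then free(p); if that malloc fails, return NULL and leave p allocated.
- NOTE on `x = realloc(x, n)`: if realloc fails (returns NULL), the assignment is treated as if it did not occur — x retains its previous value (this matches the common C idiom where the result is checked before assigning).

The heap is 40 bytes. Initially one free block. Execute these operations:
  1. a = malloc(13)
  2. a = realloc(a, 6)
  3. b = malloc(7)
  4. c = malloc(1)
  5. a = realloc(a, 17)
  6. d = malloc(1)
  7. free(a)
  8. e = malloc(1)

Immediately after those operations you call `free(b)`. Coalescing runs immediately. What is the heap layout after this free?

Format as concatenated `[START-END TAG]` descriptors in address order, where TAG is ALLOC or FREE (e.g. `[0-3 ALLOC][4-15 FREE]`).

Op 1: a = malloc(13) -> a = 0; heap: [0-12 ALLOC][13-39 FREE]
Op 2: a = realloc(a, 6) -> a = 0; heap: [0-5 ALLOC][6-39 FREE]
Op 3: b = malloc(7) -> b = 6; heap: [0-5 ALLOC][6-12 ALLOC][13-39 FREE]
Op 4: c = malloc(1) -> c = 13; heap: [0-5 ALLOC][6-12 ALLOC][13-13 ALLOC][14-39 FREE]
Op 5: a = realloc(a, 17) -> a = 14; heap: [0-5 FREE][6-12 ALLOC][13-13 ALLOC][14-30 ALLOC][31-39 FREE]
Op 6: d = malloc(1) -> d = 0; heap: [0-0 ALLOC][1-5 FREE][6-12 ALLOC][13-13 ALLOC][14-30 ALLOC][31-39 FREE]
Op 7: free(a) -> (freed a); heap: [0-0 ALLOC][1-5 FREE][6-12 ALLOC][13-13 ALLOC][14-39 FREE]
Op 8: e = malloc(1) -> e = 1; heap: [0-0 ALLOC][1-1 ALLOC][2-5 FREE][6-12 ALLOC][13-13 ALLOC][14-39 FREE]
free(b): b = 6 -> block [6-12 ALLOC]; mark free, coalesce with adjacent free neighbors -> [0-0 ALLOC][1-1 ALLOC][2-12 FREE][13-13 ALLOC][14-39 FREE]

Answer: [0-0 ALLOC][1-1 ALLOC][2-12 FREE][13-13 ALLOC][14-39 FREE]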